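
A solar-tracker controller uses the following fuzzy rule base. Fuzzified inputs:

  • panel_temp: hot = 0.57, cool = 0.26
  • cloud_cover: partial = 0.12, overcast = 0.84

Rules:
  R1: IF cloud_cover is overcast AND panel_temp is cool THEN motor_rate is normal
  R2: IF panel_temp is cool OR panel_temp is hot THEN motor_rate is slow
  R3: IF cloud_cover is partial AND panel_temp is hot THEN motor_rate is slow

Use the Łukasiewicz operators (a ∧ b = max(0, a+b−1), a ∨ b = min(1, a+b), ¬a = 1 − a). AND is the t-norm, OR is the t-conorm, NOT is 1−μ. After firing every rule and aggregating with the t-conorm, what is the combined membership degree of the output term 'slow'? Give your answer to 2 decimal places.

R1: overcast=0.84, cool=0.26; AND[max(0, a+b−1)] → w = 0.10
R2: cool=0.26, hot=0.57; OR[min(1, a+b)] → w = 0.83
R3: partial=0.12, hot=0.57; AND[max(0, a+b−1)] → w = 0.00
Rules with consequent 'slow': {R2, R3} → strengths 0.83, 0.00
Aggregate via t-conorm [min(1, a+b)]: 0.83

0.83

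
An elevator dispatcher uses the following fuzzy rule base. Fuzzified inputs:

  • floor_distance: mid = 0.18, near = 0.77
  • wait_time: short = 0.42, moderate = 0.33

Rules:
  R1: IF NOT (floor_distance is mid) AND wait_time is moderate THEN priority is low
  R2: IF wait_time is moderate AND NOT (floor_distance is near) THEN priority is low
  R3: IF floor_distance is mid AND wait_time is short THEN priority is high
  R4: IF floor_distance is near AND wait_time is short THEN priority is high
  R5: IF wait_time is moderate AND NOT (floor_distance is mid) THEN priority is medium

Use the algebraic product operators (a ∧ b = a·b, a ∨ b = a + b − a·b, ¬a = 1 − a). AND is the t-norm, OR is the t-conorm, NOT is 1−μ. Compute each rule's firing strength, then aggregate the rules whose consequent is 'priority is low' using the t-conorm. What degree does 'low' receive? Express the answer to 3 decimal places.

0.326

R1: ¬mid=1−0.18=0.82, moderate=0.33; AND[a·b] → w = 0.2706
R2: moderate=0.33, ¬near=1−0.77=0.23; AND[a·b] → w = 0.0759
R3: mid=0.18, short=0.42; AND[a·b] → w = 0.0756
R4: near=0.77, short=0.42; AND[a·b] → w = 0.3234
R5: moderate=0.33, ¬mid=1−0.18=0.82; AND[a·b] → w = 0.2706
Rules with consequent 'low': {R1, R2} → strengths 0.2706, 0.0759
Aggregate via t-conorm [a + b − a·b]: 0.3260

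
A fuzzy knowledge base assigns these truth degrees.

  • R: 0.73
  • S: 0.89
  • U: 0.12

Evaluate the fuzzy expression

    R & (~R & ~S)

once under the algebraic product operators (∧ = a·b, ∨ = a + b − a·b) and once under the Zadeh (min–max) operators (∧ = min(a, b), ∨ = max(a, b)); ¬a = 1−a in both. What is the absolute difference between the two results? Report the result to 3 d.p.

Under algebraic product:
  ~R = 1 − 0.7300 = 0.2700
  ~S = 1 − 0.8900 = 0.1100
  ~R & ~S = a·b on (0.2700, 0.1100) = 0.0297
  R & (~R & ~S) = a·b on (0.7300, 0.0297) = 0.0217
  → value = 0.0217
Under Zadeh (min–max):
  ~R = 1 − 0.73 = 0.27
  ~S = 1 − 0.89 = 0.11
  ~R & ~S = min(a, b) on (0.27, 0.11) = 0.11
  R & (~R & ~S) = min(a, b) on (0.73, 0.11) = 0.11
  → value = 0.1100
|0.0217 − 0.1100| = 0.088

0.088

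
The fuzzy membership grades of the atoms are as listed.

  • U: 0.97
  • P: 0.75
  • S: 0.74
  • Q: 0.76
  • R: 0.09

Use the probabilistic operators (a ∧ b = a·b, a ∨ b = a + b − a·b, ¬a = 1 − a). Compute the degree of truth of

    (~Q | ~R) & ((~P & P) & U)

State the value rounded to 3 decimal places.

~Q = 1 − 0.7600 = 0.2400
~R = 1 − 0.0900 = 0.9100
~Q | ~R = a + b − a·b on (0.2400, 0.9100) = 0.9316
~P = 1 − 0.7500 = 0.2500
~P & P = a·b on (0.2500, 0.7500) = 0.1875
(~P & P) & U = a·b on (0.1875, 0.9700) = 0.1819
(~Q | ~R) & ((~P & P) & U) = a·b on (0.9316, 0.1819) = 0.1694

0.169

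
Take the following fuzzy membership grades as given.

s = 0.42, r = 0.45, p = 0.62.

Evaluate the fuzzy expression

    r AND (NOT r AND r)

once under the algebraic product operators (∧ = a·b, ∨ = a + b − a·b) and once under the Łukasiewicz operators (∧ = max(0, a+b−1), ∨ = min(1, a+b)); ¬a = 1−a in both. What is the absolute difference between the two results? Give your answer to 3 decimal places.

Under algebraic product:
  NOT r = 1 − 0.4500 = 0.5500
  NOT r AND r = a·b on (0.5500, 0.4500) = 0.2475
  r AND (NOT r AND r) = a·b on (0.4500, 0.2475) = 0.1114
  → value = 0.1114
Under Łukasiewicz:
  NOT r = 1 − 0.45 = 0.55
  NOT r AND r = max(0, a+b−1) on (0.55, 0.45) = 0.00
  r AND (NOT r AND r) = max(0, a+b−1) on (0.45, 0.00) = 0.00
  → value = 0.0000
|0.1114 − 0.0000| = 0.111

0.111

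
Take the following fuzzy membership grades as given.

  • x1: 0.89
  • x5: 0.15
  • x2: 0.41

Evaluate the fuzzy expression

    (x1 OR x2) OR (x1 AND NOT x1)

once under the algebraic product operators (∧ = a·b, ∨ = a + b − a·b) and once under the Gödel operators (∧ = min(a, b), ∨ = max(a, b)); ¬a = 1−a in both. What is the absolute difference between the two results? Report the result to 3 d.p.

0.051

Under algebraic product:
  x1 OR x2 = a + b − a·b on (0.8900, 0.4100) = 0.9351
  NOT x1 = 1 − 0.8900 = 0.1100
  x1 AND NOT x1 = a·b on (0.8900, 0.1100) = 0.0979
  (x1 OR x2) OR (x1 AND NOT x1) = a + b − a·b on (0.9351, 0.0979) = 0.9415
  → value = 0.9415
Under Gödel:
  x1 OR x2 = max(a, b) on (0.89, 0.41) = 0.89
  NOT x1 = 1 − 0.89 = 0.11
  x1 AND NOT x1 = min(a, b) on (0.89, 0.11) = 0.11
  (x1 OR x2) OR (x1 AND NOT x1) = max(a, b) on (0.89, 0.11) = 0.89
  → value = 0.8900
|0.9415 − 0.8900| = 0.051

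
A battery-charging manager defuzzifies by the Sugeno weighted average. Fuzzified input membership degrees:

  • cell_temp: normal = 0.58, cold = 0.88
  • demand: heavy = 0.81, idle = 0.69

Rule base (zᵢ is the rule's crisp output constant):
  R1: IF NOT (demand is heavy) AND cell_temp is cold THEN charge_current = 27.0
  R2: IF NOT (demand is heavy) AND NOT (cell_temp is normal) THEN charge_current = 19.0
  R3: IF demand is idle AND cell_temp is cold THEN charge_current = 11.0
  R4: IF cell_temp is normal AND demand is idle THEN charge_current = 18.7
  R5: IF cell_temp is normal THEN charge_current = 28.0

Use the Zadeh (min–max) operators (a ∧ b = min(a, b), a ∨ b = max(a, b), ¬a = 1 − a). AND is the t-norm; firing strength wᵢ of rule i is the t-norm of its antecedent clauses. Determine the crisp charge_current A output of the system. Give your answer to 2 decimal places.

R1 (z=27.0): ¬heavy=1−0.81=0.19, cold=0.88; AND[min(a, b)] → w = 0.19
R2 (z=19.0): ¬heavy=1−0.81=0.19, ¬normal=1−0.58=0.42; AND[min(a, b)] → w = 0.19
R3 (z=11.0): idle=0.69, cold=0.88; AND[min(a, b)] → w = 0.69
R4 (z=18.7): normal=0.58, idle=0.69; AND[min(a, b)] → w = 0.58
R5 (z=28.0): normal=0.58 → w = 0.58
Weighted average = (0.19·27.0 + 0.19·19.0 + 0.69·11.0 + 0.58·18.7 + 0.58·28.0) / (0.19 + 0.19 + 0.69 + 0.58 + 0.58)
  = 43.4160 / 2.2300 = 19.47

19.47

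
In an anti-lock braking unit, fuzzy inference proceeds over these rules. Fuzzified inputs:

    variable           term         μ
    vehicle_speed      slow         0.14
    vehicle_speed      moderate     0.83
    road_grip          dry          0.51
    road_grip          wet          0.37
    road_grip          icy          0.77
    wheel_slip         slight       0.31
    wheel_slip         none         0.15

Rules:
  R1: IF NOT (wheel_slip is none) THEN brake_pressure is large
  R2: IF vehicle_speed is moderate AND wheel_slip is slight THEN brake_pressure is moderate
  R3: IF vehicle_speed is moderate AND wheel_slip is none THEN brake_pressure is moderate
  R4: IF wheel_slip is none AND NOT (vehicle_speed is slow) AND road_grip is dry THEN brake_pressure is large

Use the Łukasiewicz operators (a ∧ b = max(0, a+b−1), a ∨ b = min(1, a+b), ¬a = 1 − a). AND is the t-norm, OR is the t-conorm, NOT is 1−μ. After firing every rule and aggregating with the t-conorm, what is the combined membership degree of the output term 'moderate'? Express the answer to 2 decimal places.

R1: ¬none=1−0.15=0.85 → w = 0.85
R2: moderate=0.83, slight=0.31; AND[max(0, a+b−1)] → w = 0.14
R3: moderate=0.83, none=0.15; AND[max(0, a+b−1)] → w = 0.00
R4: none=0.15, ¬slow=1−0.14=0.86, dry=0.51; AND[max(0, a+b−1)] → w = 0.00
Rules with consequent 'moderate': {R2, R3} → strengths 0.14, 0.00
Aggregate via t-conorm [min(1, a+b)]: 0.14

0.14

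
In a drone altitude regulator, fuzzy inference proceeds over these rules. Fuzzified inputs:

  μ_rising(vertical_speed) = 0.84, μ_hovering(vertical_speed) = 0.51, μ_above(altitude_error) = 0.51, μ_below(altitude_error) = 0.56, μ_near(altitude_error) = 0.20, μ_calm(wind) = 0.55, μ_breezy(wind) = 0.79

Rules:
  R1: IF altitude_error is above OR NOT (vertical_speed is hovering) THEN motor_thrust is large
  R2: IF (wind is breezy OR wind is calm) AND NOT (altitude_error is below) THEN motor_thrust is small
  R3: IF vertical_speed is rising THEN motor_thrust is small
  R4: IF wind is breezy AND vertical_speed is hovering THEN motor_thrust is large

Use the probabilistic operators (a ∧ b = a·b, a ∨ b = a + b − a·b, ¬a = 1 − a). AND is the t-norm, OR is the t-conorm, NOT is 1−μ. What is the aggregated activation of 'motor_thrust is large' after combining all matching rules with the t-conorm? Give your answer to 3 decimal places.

0.851

R1: above=0.51, ¬hovering=1−0.51=0.49; OR[a + b − a·b] → w = 0.7501
R2: (breezy=0.79 OR calm=0.55) = 0.9055; AND[a·b] with ¬below=1−0.56=0.44 → w = 0.3984
R3: rising=0.84 → w = 0.8400
R4: breezy=0.79, hovering=0.51; AND[a·b] → w = 0.4029
Rules with consequent 'large': {R1, R4} → strengths 0.7501, 0.4029
Aggregate via t-conorm [a + b − a·b]: 0.8508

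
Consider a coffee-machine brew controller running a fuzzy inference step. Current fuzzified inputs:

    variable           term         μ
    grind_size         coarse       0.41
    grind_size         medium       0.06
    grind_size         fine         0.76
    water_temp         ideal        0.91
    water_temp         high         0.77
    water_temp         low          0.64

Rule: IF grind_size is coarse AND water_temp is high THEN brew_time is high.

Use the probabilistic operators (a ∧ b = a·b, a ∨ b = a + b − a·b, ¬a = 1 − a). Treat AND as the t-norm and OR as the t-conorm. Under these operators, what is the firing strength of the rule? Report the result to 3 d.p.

firing strength: coarse=0.41, high=0.77; AND[a·b] → w = 0.3157

0.316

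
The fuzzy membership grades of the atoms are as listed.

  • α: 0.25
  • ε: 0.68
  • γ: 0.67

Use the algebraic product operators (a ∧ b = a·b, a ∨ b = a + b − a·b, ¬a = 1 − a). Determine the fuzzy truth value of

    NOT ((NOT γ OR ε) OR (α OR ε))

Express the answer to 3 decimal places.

NOT γ = 1 − 0.6700 = 0.3300
NOT γ OR ε = a + b − a·b on (0.3300, 0.6800) = 0.7856
α OR ε = a + b − a·b on (0.2500, 0.6800) = 0.7600
(NOT γ OR ε) OR (α OR ε) = a + b − a·b on (0.7856, 0.7600) = 0.9485
NOT ((NOT γ OR ε) OR (α OR ε)) = 1 − 0.9485 = 0.0515

0.051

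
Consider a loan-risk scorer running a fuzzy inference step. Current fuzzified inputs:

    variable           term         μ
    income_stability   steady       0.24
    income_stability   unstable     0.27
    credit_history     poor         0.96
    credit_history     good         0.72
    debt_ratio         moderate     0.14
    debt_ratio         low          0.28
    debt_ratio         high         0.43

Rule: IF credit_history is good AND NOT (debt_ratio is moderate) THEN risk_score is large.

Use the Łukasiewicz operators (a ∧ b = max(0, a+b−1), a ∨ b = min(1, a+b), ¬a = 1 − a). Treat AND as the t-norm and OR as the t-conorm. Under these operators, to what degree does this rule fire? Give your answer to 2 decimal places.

firing strength: good=0.72, ¬moderate=1−0.14=0.86; AND[max(0, a+b−1)] → w = 0.58

0.58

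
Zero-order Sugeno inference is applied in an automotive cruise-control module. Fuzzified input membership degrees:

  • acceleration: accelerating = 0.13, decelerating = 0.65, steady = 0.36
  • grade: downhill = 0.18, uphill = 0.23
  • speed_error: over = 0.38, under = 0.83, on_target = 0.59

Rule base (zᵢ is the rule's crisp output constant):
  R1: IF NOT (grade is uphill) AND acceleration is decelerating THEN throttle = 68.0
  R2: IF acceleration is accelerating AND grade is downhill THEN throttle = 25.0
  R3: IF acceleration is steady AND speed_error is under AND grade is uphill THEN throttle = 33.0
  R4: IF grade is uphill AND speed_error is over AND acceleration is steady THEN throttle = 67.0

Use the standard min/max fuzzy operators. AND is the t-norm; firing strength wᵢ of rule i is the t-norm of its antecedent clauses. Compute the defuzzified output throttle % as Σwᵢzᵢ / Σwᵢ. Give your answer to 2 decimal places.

R1 (z=68.0): ¬uphill=1−0.23=0.77, decelerating=0.65; AND[min(a, b)] → w = 0.65
R2 (z=25.0): accelerating=0.13, downhill=0.18; AND[min(a, b)] → w = 0.13
R3 (z=33.0): steady=0.36, under=0.83, uphill=0.23; AND[min(a, b)] → w = 0.23
R4 (z=67.0): uphill=0.23, over=0.38, steady=0.36; AND[min(a, b)] → w = 0.23
Weighted average = (0.65·68.0 + 0.13·25.0 + 0.23·33.0 + 0.23·67.0) / (0.65 + 0.13 + 0.23 + 0.23)
  = 70.4500 / 1.2400 = 56.81

56.81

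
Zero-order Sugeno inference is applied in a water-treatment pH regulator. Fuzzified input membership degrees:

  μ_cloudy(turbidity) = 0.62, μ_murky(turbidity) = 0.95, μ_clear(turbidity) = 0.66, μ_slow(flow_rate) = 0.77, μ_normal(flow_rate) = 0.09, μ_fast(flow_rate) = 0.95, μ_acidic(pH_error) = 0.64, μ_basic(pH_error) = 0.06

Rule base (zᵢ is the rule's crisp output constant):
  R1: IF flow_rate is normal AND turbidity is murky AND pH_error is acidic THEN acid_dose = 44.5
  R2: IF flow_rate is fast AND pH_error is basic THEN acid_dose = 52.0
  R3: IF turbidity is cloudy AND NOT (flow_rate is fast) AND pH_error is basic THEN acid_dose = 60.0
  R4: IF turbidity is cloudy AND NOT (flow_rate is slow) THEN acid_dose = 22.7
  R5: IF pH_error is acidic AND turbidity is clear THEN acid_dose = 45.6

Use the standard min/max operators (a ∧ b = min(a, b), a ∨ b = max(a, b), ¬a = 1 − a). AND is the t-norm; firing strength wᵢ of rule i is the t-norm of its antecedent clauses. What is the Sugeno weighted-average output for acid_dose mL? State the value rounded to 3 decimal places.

41.617

R1 (z=44.5): normal=0.09, murky=0.95, acidic=0.64; AND[min(a, b)] → w = 0.09
R2 (z=52.0): fast=0.95, basic=0.06; AND[min(a, b)] → w = 0.06
R3 (z=60.0): cloudy=0.62, ¬fast=1−0.95=0.05, basic=0.06; AND[min(a, b)] → w = 0.05
R4 (z=22.7): cloudy=0.62, ¬slow=1−0.77=0.23; AND[min(a, b)] → w = 0.23
R5 (z=45.6): acidic=0.64, clear=0.66; AND[min(a, b)] → w = 0.64
Weighted average = (0.09·44.5 + 0.06·52.0 + 0.05·60.0 + 0.23·22.7 + 0.64·45.6) / (0.09 + 0.06 + 0.05 + 0.23 + 0.64)
  = 44.5300 / 1.0700 = 41.617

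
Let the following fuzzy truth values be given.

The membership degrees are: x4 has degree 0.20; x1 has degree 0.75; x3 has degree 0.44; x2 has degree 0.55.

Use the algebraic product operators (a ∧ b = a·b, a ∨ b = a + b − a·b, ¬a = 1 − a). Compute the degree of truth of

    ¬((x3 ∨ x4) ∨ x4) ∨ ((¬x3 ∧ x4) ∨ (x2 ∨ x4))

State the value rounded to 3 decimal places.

x3 ∨ x4 = a + b − a·b on (0.4400, 0.2000) = 0.5520
(x3 ∨ x4) ∨ x4 = a + b − a·b on (0.5520, 0.2000) = 0.6416
¬((x3 ∨ x4) ∨ x4) = 1 − 0.6416 = 0.3584
¬x3 = 1 − 0.4400 = 0.5600
¬x3 ∧ x4 = a·b on (0.5600, 0.2000) = 0.1120
x2 ∨ x4 = a + b − a·b on (0.5500, 0.2000) = 0.6400
(¬x3 ∧ x4) ∨ (x2 ∨ x4) = a + b − a·b on (0.1120, 0.6400) = 0.6803
¬((x3 ∨ x4) ∨ x4) ∨ ((¬x3 ∧ x4) ∨ (x2 ∨ x4)) = a + b − a·b on (0.3584, 0.6803) = 0.7949

0.795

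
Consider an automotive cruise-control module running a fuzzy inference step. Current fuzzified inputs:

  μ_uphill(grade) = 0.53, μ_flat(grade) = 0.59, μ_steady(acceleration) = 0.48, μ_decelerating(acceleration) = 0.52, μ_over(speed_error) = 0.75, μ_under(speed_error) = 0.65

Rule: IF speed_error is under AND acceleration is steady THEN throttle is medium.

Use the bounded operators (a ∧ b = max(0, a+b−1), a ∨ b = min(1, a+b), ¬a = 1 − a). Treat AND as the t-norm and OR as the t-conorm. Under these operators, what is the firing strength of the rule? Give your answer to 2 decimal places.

firing strength: under=0.65, steady=0.48; AND[max(0, a+b−1)] → w = 0.13

0.13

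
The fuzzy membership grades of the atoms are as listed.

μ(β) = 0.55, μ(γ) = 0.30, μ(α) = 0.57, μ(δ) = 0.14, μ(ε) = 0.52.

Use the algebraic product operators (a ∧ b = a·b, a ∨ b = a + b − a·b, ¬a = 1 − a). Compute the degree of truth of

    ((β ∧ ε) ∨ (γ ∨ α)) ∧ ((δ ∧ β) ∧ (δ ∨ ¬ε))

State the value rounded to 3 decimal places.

β ∧ ε = a·b on (0.5500, 0.5200) = 0.2860
γ ∨ α = a + b − a·b on (0.3000, 0.5700) = 0.6990
(β ∧ ε) ∨ (γ ∨ α) = a + b − a·b on (0.2860, 0.6990) = 0.7851
δ ∧ β = a·b on (0.1400, 0.5500) = 0.0770
¬ε = 1 − 0.5200 = 0.4800
δ ∨ ¬ε = a + b − a·b on (0.1400, 0.4800) = 0.5528
(δ ∧ β) ∧ (δ ∨ ¬ε) = a·b on (0.0770, 0.5528) = 0.0426
((β ∧ ε) ∨ (γ ∨ α)) ∧ ((δ ∧ β) ∧ (δ ∨ ¬ε)) = a·b on (0.7851, 0.0426) = 0.0334

0.033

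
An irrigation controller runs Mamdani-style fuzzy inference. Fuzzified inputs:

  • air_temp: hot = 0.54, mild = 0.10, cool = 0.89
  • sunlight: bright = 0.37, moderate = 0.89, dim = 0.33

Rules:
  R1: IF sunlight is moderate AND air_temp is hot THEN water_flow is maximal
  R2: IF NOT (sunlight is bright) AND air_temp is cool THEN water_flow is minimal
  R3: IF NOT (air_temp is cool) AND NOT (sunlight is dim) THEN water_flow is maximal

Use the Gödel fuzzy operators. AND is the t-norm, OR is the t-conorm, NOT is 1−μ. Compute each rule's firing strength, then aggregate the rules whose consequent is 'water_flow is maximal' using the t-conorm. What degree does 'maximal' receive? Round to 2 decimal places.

0.54

R1: moderate=0.89, hot=0.54; AND[min(a, b)] → w = 0.54
R2: ¬bright=1−0.37=0.63, cool=0.89; AND[min(a, b)] → w = 0.63
R3: ¬cool=1−0.89=0.11, ¬dim=1−0.33=0.67; AND[min(a, b)] → w = 0.11
Rules with consequent 'maximal': {R1, R3} → strengths 0.54, 0.11
Aggregate via t-conorm [max(a, b)]: 0.54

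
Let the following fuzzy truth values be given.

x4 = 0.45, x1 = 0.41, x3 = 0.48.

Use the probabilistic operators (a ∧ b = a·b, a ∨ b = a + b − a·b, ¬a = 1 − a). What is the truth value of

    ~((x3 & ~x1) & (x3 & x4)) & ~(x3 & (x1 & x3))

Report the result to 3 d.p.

~x1 = 1 − 0.4100 = 0.5900
x3 & ~x1 = a·b on (0.4800, 0.5900) = 0.2832
x3 & x4 = a·b on (0.4800, 0.4500) = 0.2160
(x3 & ~x1) & (x3 & x4) = a·b on (0.2832, 0.2160) = 0.0612
~((x3 & ~x1) & (x3 & x4)) = 1 − 0.0612 = 0.9388
x1 & x3 = a·b on (0.4100, 0.4800) = 0.1968
x3 & (x1 & x3) = a·b on (0.4800, 0.1968) = 0.0945
~(x3 & (x1 & x3)) = 1 − 0.0945 = 0.9055
~((x3 & ~x1) & (x3 & x4)) & ~(x3 & (x1 & x3)) = a·b on (0.9388, 0.9055) = 0.8501

0.850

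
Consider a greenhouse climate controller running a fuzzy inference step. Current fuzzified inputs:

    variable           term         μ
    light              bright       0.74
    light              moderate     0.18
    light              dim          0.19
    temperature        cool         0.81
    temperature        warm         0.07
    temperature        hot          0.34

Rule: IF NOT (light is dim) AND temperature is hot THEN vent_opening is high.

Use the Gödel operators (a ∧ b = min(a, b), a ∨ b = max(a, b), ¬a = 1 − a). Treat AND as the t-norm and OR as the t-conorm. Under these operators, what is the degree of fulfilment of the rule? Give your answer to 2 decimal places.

0.34

firing strength: ¬dim=1−0.19=0.81, hot=0.34; AND[min(a, b)] → w = 0.34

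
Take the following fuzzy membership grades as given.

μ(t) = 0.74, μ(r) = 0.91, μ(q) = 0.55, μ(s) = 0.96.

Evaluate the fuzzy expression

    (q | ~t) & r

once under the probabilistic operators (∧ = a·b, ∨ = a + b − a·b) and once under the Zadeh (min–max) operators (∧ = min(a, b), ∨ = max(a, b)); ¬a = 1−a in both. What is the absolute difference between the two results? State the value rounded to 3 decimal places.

Under probabilistic:
  ~t = 1 − 0.7400 = 0.2600
  q | ~t = a + b − a·b on (0.5500, 0.2600) = 0.6670
  (q | ~t) & r = a·b on (0.6670, 0.9100) = 0.6070
  → value = 0.6070
Under Zadeh (min–max):
  ~t = 1 − 0.74 = 0.26
  q | ~t = max(a, b) on (0.55, 0.26) = 0.55
  (q | ~t) & r = min(a, b) on (0.55, 0.91) = 0.55
  → value = 0.5500
|0.6070 − 0.5500| = 0.057

0.057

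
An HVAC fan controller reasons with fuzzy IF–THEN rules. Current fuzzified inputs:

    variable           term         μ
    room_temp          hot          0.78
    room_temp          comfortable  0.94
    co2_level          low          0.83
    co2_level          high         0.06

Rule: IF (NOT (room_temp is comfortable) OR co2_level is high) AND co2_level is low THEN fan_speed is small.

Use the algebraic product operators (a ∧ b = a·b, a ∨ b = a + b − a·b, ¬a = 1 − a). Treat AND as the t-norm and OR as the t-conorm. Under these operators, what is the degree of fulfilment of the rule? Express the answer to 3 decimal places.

0.097

firing strength: (¬comfortable=1−0.94=0.06 OR high=0.06) = 0.1164; AND[a·b] with low=0.83 → w = 0.0966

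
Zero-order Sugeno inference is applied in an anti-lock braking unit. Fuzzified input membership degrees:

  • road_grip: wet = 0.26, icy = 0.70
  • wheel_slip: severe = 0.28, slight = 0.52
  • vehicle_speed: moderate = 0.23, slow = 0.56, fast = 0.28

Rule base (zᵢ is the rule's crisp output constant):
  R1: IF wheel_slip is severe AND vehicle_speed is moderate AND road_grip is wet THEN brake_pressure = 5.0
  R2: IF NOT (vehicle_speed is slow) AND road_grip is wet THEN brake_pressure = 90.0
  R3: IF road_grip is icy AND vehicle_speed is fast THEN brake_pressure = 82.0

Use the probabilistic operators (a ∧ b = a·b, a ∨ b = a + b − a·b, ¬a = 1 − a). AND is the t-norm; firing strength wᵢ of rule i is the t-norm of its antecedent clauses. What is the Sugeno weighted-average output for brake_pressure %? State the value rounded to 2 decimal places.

80.86

R1 (z=5.0): severe=0.28, moderate=0.23, wet=0.26; AND[a·b] → w = 0.0167
R2 (z=90.0): ¬slow=1−0.56=0.44, wet=0.26; AND[a·b] → w = 0.1144
R3 (z=82.0): icy=0.70, fast=0.28; AND[a·b] → w = 0.1960
Weighted average = (0.0167·5.0 + 0.1144·90.0 + 0.1960·82.0) / (0.0167 + 0.1144 + 0.1960)
  = 26.4517 / 0.3271 = 80.86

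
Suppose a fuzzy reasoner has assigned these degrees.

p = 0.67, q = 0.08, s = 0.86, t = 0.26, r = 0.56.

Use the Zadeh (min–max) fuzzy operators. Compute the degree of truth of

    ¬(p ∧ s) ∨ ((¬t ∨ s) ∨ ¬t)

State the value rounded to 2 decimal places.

0.86

p ∧ s = min(a, b) on (0.67, 0.86) = 0.67
¬(p ∧ s) = 1 − 0.67 = 0.33
¬t = 1 − 0.26 = 0.74
¬t ∨ s = max(a, b) on (0.74, 0.86) = 0.86
¬t = 1 − 0.26 = 0.74
(¬t ∨ s) ∨ ¬t = max(a, b) on (0.86, 0.74) = 0.86
¬(p ∧ s) ∨ ((¬t ∨ s) ∨ ¬t) = max(a, b) on (0.33, 0.86) = 0.86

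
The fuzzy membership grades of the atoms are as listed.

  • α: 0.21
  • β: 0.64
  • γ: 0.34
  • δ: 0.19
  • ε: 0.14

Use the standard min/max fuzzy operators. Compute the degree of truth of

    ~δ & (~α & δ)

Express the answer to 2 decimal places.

~δ = 1 − 0.19 = 0.81
~α = 1 − 0.21 = 0.79
~α & δ = min(a, b) on (0.79, 0.19) = 0.19
~δ & (~α & δ) = min(a, b) on (0.81, 0.19) = 0.19

0.19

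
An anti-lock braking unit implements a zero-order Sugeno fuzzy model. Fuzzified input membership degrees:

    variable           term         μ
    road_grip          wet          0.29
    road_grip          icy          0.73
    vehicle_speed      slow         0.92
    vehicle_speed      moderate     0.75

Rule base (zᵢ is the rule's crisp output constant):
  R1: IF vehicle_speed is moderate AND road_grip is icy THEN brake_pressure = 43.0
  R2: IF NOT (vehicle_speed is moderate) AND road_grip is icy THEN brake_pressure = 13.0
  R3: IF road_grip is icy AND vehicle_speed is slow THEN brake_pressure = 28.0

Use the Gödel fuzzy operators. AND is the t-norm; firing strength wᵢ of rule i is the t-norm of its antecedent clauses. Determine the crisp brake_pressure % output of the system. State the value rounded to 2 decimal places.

32.21

R1 (z=43.0): moderate=0.75, icy=0.73; AND[min(a, b)] → w = 0.73
R2 (z=13.0): ¬moderate=1−0.75=0.25, icy=0.73; AND[min(a, b)] → w = 0.25
R3 (z=28.0): icy=0.73, slow=0.92; AND[min(a, b)] → w = 0.73
Weighted average = (0.73·43.0 + 0.25·13.0 + 0.73·28.0) / (0.73 + 0.25 + 0.73)
  = 55.0800 / 1.7100 = 32.21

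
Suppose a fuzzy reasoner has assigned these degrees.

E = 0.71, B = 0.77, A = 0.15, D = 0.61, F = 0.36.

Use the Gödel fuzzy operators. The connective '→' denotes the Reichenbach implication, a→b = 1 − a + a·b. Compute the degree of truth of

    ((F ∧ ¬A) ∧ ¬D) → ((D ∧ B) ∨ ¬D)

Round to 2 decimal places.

¬A = 1 − 0.15 = 0.85
F ∧ ¬A = min(a, b) on (0.36, 0.85) = 0.36
¬D = 1 − 0.61 = 0.39
(F ∧ ¬A) ∧ ¬D = min(a, b) on (0.36, 0.39) = 0.36
D ∧ B = min(a, b) on (0.61, 0.77) = 0.61
¬D = 1 − 0.61 = 0.39
(D ∧ B) ∨ ¬D = max(a, b) on (0.61, 0.39) = 0.61
((F ∧ ¬A) ∧ ¬D) → ((D ∧ B) ∨ ¬D)  [Reichenbach: 1 − a + a·b] with a=0.36, b=0.61 → 0.86

0.86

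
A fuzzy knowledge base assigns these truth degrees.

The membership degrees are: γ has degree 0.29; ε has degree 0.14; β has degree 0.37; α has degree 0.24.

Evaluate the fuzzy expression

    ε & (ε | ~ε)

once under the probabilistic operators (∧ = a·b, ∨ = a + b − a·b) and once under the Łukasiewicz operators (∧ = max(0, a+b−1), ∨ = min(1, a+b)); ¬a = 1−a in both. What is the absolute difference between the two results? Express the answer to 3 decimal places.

Under probabilistic:
  ~ε = 1 − 0.1400 = 0.8600
  ε | ~ε = a + b − a·b on (0.1400, 0.8600) = 0.8796
  ε & (ε | ~ε) = a·b on (0.1400, 0.8796) = 0.1231
  → value = 0.1231
Under Łukasiewicz:
  ~ε = 1 − 0.14 = 0.86
  ε | ~ε = min(1, a+b) on (0.14, 0.86) = 1.00
  ε & (ε | ~ε) = max(0, a+b−1) on (0.14, 1.00) = 0.14
  → value = 0.1400
|0.1231 − 0.1400| = 0.017

0.017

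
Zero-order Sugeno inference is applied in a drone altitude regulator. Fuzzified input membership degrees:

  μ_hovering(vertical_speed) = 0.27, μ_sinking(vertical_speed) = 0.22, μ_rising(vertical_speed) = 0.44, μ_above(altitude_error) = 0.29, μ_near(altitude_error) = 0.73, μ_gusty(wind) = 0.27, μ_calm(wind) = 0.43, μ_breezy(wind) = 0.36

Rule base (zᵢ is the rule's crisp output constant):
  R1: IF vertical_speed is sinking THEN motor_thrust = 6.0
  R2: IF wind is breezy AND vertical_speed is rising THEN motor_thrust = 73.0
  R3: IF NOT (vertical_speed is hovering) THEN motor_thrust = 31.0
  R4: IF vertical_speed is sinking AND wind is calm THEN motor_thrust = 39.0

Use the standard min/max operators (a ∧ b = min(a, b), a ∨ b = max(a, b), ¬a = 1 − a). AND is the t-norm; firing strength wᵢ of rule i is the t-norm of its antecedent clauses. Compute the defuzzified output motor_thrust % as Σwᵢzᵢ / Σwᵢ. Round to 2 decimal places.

38.44

R1 (z=6.0): sinking=0.22 → w = 0.22
R2 (z=73.0): breezy=0.36, rising=0.44; AND[min(a, b)] → w = 0.36
R3 (z=31.0): ¬hovering=1−0.27=0.73 → w = 0.73
R4 (z=39.0): sinking=0.22, calm=0.43; AND[min(a, b)] → w = 0.22
Weighted average = (0.22·6.0 + 0.36·73.0 + 0.73·31.0 + 0.22·39.0) / (0.22 + 0.36 + 0.73 + 0.22)
  = 58.8100 / 1.5300 = 38.44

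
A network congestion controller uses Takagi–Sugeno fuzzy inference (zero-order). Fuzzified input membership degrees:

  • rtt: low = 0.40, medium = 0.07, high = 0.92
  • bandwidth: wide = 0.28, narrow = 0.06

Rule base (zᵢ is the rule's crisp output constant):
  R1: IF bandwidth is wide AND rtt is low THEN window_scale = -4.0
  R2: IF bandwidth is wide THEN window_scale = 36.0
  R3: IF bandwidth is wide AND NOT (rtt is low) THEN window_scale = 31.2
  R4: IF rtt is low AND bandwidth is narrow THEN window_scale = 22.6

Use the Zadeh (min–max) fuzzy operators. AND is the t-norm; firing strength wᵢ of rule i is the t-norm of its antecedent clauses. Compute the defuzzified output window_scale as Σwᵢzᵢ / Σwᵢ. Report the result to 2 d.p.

R1 (z=-4.0): wide=0.28, low=0.40; AND[min(a, b)] → w = 0.28
R2 (z=36.0): wide=0.28 → w = 0.28
R3 (z=31.2): wide=0.28, ¬low=1−0.40=0.60; AND[min(a, b)] → w = 0.28
R4 (z=22.6): low=0.40, narrow=0.06; AND[min(a, b)] → w = 0.06
Weighted average = (0.28·-4.0 + 0.28·36.0 + 0.28·31.2 + 0.06·22.6) / (0.28 + 0.28 + 0.28 + 0.06)
  = 19.0520 / 0.9000 = 21.17

21.17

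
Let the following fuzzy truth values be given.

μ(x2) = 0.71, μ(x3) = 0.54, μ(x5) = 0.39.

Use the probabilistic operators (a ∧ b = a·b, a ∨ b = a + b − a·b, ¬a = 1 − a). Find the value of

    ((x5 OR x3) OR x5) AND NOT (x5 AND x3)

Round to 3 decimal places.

0.654

x5 OR x3 = a + b − a·b on (0.3900, 0.5400) = 0.7194
(x5 OR x3) OR x5 = a + b − a·b on (0.7194, 0.3900) = 0.8288
x5 AND x3 = a·b on (0.3900, 0.5400) = 0.2106
NOT (x5 AND x3) = 1 − 0.2106 = 0.7894
((x5 OR x3) OR x5) AND NOT (x5 AND x3) = a·b on (0.8288, 0.7894) = 0.6543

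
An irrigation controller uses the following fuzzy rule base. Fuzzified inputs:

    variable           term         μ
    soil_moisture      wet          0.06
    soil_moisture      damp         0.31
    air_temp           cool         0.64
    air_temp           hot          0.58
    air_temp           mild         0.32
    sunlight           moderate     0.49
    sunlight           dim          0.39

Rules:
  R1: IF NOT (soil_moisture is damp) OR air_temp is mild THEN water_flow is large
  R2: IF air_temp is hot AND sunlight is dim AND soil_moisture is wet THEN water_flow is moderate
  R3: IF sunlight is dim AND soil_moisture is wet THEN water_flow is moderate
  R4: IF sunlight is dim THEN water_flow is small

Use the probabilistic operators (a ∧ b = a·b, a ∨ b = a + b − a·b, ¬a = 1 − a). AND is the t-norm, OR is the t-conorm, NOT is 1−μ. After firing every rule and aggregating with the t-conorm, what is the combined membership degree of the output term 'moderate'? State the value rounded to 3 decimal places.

0.037

R1: ¬damp=1−0.31=0.69, mild=0.32; OR[a + b − a·b] → w = 0.7892
R2: hot=0.58, dim=0.39, wet=0.06; AND[a·b] → w = 0.0136
R3: dim=0.39, wet=0.06; AND[a·b] → w = 0.0234
R4: dim=0.39 → w = 0.3900
Rules with consequent 'moderate': {R2, R3} → strengths 0.0136, 0.0234
Aggregate via t-conorm [a + b − a·b]: 0.0367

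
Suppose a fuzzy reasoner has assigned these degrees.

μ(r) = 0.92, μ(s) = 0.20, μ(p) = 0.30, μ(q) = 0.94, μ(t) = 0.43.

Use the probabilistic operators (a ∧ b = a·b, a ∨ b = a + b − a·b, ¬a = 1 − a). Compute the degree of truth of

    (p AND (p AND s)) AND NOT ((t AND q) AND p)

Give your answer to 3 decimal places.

p AND s = a·b on (0.3000, 0.2000) = 0.0600
p AND (p AND s) = a·b on (0.3000, 0.0600) = 0.0180
t AND q = a·b on (0.4300, 0.9400) = 0.4042
(t AND q) AND p = a·b on (0.4042, 0.3000) = 0.1213
NOT ((t AND q) AND p) = 1 − 0.1213 = 0.8787
(p AND (p AND s)) AND NOT ((t AND q) AND p) = a·b on (0.0180, 0.8787) = 0.0158

0.016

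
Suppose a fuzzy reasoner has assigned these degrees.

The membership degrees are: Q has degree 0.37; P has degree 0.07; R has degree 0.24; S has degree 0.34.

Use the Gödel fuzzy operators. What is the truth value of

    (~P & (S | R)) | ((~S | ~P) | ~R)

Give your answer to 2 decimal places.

~P = 1 − 0.07 = 0.93
S | R = max(a, b) on (0.34, 0.24) = 0.34
~P & (S | R) = min(a, b) on (0.93, 0.34) = 0.34
~S = 1 − 0.34 = 0.66
~P = 1 − 0.07 = 0.93
~S | ~P = max(a, b) on (0.66, 0.93) = 0.93
~R = 1 − 0.24 = 0.76
(~S | ~P) | ~R = max(a, b) on (0.93, 0.76) = 0.93
(~P & (S | R)) | ((~S | ~P) | ~R) = max(a, b) on (0.34, 0.93) = 0.93

0.93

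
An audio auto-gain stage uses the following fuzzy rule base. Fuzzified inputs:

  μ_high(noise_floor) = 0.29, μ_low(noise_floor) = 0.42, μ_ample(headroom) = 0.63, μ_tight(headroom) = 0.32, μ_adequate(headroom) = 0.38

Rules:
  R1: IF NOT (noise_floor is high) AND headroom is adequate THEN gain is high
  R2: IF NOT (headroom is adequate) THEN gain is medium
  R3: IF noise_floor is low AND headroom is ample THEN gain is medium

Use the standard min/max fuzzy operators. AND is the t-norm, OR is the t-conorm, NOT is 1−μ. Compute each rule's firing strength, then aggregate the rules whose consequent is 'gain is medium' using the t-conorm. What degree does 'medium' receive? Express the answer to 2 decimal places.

0.62

R1: ¬high=1−0.29=0.71, adequate=0.38; AND[min(a, b)] → w = 0.38
R2: ¬adequate=1−0.38=0.62 → w = 0.62
R3: low=0.42, ample=0.63; AND[min(a, b)] → w = 0.42
Rules with consequent 'medium': {R2, R3} → strengths 0.62, 0.42
Aggregate via t-conorm [max(a, b)]: 0.62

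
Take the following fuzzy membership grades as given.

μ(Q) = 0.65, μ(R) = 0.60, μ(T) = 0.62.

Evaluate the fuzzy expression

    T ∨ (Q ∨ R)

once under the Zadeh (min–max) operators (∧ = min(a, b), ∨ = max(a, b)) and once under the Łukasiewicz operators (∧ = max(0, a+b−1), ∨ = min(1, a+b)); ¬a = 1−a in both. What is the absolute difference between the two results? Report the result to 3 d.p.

Under Zadeh (min–max):
  Q ∨ R = max(a, b) on (0.65, 0.60) = 0.65
  T ∨ (Q ∨ R) = max(a, b) on (0.62, 0.65) = 0.65
  → value = 0.6500
Under Łukasiewicz:
  Q ∨ R = min(1, a+b) on (0.65, 0.60) = 1.00
  T ∨ (Q ∨ R) = min(1, a+b) on (0.62, 1.00) = 1.00
  → value = 1.0000
|0.6500 − 1.0000| = 0.350

0.350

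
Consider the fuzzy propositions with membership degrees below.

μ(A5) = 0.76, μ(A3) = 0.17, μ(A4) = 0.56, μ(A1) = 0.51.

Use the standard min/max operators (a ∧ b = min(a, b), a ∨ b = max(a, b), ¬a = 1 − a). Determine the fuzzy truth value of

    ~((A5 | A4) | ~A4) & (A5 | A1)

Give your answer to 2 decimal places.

A5 | A4 = max(a, b) on (0.76, 0.56) = 0.76
~A4 = 1 − 0.56 = 0.44
(A5 | A4) | ~A4 = max(a, b) on (0.76, 0.44) = 0.76
~((A5 | A4) | ~A4) = 1 − 0.76 = 0.24
A5 | A1 = max(a, b) on (0.76, 0.51) = 0.76
~((A5 | A4) | ~A4) & (A5 | A1) = min(a, b) on (0.24, 0.76) = 0.24

0.24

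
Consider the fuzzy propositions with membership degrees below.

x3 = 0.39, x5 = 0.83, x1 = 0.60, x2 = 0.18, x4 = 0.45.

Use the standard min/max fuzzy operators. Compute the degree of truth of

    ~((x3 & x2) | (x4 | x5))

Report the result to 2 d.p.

0.17

x3 & x2 = min(a, b) on (0.39, 0.18) = 0.18
x4 | x5 = max(a, b) on (0.45, 0.83) = 0.83
(x3 & x2) | (x4 | x5) = max(a, b) on (0.18, 0.83) = 0.83
~((x3 & x2) | (x4 | x5)) = 1 − 0.83 = 0.17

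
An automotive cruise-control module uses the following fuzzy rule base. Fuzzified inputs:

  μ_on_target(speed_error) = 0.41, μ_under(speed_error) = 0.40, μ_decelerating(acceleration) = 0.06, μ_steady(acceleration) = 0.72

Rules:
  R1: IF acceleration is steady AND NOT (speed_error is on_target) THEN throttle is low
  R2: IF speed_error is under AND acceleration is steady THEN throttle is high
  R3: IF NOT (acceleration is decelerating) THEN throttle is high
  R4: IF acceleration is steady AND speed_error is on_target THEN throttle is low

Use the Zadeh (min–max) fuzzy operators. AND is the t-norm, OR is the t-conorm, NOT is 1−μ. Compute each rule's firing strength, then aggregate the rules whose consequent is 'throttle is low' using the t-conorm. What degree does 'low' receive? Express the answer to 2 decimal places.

R1: steady=0.72, ¬on_target=1−0.41=0.59; AND[min(a, b)] → w = 0.59
R2: under=0.40, steady=0.72; AND[min(a, b)] → w = 0.40
R3: ¬decelerating=1−0.06=0.94 → w = 0.94
R4: steady=0.72, on_target=0.41; AND[min(a, b)] → w = 0.41
Rules with consequent 'low': {R1, R4} → strengths 0.59, 0.41
Aggregate via t-conorm [max(a, b)]: 0.59

0.59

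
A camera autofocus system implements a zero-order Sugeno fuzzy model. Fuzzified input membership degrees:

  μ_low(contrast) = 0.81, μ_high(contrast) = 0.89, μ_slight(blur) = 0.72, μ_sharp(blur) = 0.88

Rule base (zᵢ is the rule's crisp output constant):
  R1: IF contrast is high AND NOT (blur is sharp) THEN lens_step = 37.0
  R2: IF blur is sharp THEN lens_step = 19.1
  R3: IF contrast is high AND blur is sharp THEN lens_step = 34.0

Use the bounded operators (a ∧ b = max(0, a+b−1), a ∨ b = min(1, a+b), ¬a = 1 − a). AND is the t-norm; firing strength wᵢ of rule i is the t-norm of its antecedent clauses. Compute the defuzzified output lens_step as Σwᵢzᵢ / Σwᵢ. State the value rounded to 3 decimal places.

26.119

R1 (z=37.0): high=0.89, ¬sharp=1−0.88=0.12; AND[max(0, a+b−1)] → w = 0.01
R2 (z=19.1): sharp=0.88 → w = 0.88
R3 (z=34.0): high=0.89, sharp=0.88; AND[max(0, a+b−1)] → w = 0.77
Weighted average = (0.01·37.0 + 0.88·19.1 + 0.77·34.0) / (0.01 + 0.88 + 0.77)
  = 43.3580 / 1.6600 = 26.119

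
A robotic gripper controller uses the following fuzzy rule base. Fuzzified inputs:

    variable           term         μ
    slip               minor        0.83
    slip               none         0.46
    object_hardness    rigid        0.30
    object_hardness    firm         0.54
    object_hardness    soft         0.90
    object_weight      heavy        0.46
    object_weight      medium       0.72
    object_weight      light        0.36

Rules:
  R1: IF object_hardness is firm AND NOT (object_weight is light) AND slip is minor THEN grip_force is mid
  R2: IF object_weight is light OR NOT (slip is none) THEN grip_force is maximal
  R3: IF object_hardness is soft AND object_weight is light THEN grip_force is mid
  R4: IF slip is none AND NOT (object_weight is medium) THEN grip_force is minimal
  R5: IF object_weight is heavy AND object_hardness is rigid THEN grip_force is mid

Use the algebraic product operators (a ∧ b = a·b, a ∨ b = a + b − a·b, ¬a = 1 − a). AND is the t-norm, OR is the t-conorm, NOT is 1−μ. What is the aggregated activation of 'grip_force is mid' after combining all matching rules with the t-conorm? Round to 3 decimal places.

0.584

R1: firm=0.54, ¬light=1−0.36=0.64, minor=0.83; AND[a·b] → w = 0.2868
R2: light=0.36, ¬none=1−0.46=0.54; OR[a + b − a·b] → w = 0.7056
R3: soft=0.90, light=0.36; AND[a·b] → w = 0.3240
R4: none=0.46, ¬medium=1−0.72=0.28; AND[a·b] → w = 0.1288
R5: heavy=0.46, rigid=0.30; AND[a·b] → w = 0.1380
Rules with consequent 'mid': {R1, R3, R5} → strengths 0.2868, 0.3240, 0.1380
Aggregate via t-conorm [a + b − a·b]: 0.5844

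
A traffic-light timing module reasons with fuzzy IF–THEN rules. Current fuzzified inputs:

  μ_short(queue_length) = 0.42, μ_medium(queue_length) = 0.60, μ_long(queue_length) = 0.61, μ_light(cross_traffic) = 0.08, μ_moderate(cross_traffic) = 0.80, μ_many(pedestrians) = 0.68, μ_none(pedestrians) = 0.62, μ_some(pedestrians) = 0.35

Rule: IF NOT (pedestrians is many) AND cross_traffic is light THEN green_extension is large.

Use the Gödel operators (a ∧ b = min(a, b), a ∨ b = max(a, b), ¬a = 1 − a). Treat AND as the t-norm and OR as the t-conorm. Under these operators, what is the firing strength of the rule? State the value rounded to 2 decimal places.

firing strength: ¬many=1−0.68=0.32, light=0.08; AND[min(a, b)] → w = 0.08

0.08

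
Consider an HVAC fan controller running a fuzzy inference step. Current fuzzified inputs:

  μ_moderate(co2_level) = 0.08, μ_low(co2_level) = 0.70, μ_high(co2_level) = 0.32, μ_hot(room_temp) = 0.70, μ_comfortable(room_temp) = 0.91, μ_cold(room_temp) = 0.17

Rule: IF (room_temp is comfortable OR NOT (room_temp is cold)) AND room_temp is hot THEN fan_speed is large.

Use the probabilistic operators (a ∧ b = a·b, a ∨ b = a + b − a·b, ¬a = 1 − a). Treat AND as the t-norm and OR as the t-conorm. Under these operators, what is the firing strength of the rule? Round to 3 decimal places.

firing strength: (comfortable=0.91 OR ¬cold=1−0.17=0.83) = 0.9847; AND[a·b] with hot=0.70 → w = 0.6893

0.689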